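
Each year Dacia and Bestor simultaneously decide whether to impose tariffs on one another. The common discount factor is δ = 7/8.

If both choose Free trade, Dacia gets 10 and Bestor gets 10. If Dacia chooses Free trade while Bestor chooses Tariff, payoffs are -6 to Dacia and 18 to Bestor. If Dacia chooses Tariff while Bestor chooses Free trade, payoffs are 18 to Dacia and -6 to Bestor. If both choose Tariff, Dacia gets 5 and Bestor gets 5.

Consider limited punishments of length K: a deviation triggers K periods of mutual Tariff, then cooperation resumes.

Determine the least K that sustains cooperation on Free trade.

2

Need Σ_{k=1}^{K} δ^k ≥ (18−10)/(10−5) = 1.6000 at δ = 7/8.
At K = 1 the sum is 0.8750 < 1.6000; at K = 2 it is 1.6406 ≥ 1.6000.
So the minimum punishment length is K = 2.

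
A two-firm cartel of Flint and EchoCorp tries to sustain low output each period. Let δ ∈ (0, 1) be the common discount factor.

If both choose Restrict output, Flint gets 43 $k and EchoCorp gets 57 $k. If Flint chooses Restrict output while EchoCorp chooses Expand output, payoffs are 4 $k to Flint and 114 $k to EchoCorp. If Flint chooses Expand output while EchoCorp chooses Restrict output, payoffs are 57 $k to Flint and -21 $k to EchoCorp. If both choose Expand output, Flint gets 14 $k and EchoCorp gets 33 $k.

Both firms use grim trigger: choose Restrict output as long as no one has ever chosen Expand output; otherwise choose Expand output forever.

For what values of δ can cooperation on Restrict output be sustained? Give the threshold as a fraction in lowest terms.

Flint: cooperation gives 43 each period; deviation gives 57 once then 14 forever.
  43/(1−δ) ≥ 57 + 14δ/(1−δ) ⇒ δ ≥ 14/43.
EchoCorp: cooperation gives 57 each period; deviation gives 114 once then 33 forever.
  δ ≥ 57/81 = 19/27.
Both must hold, so the binding constraint is EchoCorp's: δ ≥ 19/27.

19/27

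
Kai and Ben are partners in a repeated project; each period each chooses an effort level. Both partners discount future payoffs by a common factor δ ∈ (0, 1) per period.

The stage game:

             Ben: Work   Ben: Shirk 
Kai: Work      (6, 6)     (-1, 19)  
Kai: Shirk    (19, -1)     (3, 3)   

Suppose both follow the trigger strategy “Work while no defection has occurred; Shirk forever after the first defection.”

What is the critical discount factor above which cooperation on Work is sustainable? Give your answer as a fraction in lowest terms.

13/16

Under grim trigger the critical discount factor is (T−C)/(T−P) with T = 19, C = 6, P = 3.
δ* = (19−6)/(19−3) = 13/16.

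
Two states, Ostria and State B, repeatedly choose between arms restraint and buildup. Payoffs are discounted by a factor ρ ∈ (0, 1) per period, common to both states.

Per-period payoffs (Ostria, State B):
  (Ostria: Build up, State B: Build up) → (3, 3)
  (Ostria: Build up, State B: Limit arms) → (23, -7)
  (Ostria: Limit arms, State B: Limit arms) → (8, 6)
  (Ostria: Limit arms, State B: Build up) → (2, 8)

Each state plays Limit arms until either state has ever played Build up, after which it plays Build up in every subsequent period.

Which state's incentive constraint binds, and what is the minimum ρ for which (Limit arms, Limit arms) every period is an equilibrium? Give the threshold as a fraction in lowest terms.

Ostria; ρ ≥ 3/4

For Ostria: deviation gain 23−8 = 15, per-period punishment loss 8−3 = 5. IC gives ρ ≥ 15/20 = 3/4.
For State B: gain 2, loss 3 per period, so ρ ≥ 2/5.
The tighter constraint is Ostria's, so cooperation needs ρ ≥ 3/4.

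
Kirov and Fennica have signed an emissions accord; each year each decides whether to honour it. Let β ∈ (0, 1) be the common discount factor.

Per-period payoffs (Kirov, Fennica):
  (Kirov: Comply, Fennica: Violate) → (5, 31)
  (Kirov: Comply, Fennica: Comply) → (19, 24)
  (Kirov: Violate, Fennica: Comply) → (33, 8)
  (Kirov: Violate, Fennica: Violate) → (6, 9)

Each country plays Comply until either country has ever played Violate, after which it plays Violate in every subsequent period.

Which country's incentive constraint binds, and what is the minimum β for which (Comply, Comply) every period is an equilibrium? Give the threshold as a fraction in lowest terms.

Kirov; β ≥ 14/27

Kirov's threshold: (33−19)/(33−6) = 14/27.
Fennica's threshold: (31−24)/(31−9) = 7/22.
14/27 > 7/22, so Kirov binds and β* = 14/27.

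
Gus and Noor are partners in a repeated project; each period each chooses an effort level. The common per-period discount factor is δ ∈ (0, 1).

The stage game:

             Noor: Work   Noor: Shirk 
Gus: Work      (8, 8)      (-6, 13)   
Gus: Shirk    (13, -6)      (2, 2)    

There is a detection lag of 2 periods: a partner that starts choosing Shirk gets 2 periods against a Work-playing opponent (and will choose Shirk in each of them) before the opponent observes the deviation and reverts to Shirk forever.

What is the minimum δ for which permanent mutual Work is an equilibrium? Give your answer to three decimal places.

The best deviation is to choose Shirk for all 2 undetected periods, earning 13 each, then 2 forever once detected.
Deviation value: 13(1−δ^2)/(1−δ) + 2δ^2/(1−δ); cooperation value: 8/(1−δ).
IC: 8 ≥ 13(1−δ^2) + 2δ^2 = 13 − 11δ^2.
So δ^2 ≥ 5/11, giving δ ≥ (5/11)^(1/2) ≈ 0.674.

0.674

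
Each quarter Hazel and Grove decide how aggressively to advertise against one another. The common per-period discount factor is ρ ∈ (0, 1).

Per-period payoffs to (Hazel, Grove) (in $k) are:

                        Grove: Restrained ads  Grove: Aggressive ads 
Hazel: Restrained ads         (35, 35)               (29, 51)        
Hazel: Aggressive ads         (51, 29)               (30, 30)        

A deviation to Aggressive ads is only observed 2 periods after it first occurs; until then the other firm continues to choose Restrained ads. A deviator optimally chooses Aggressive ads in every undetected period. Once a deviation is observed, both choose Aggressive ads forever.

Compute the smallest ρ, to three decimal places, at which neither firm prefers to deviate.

0.873

A deviator earns 51 for 2 periods, then 30 forever; cooperating earns 35 forever. Multiplying the IC by (1−ρ):
35 ≥ 51(1−ρ^2) + 30ρ^2, so 21·ρ^2 ≥ 16 and ρ^2 ≥ 16/21.
ρ ≥ (16/21)^(1/2) ≈ 0.873.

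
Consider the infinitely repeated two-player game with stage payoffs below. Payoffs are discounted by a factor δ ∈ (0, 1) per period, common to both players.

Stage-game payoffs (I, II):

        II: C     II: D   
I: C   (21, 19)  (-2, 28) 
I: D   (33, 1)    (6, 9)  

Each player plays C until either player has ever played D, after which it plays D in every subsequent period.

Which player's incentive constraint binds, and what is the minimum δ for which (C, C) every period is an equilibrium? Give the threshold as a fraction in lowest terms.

I's threshold: (33−21)/(33−6) = 4/9.
II's threshold: (28−19)/(28−9) = 9/19.
4/9 < 9/19, so II binds and δ* = 9/19.

II; δ ≥ 9/19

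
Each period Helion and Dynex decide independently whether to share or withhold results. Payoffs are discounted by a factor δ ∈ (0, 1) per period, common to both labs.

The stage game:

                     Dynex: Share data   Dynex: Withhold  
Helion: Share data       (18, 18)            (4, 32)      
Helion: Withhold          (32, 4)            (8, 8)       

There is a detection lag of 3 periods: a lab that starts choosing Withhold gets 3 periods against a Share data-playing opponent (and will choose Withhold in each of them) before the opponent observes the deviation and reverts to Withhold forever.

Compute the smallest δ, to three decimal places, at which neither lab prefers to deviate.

0.836

The best deviation is to choose Withhold for all 3 undetected periods, earning 32 each, then 8 forever once detected.
Deviation value: 32(1−δ^3)/(1−δ) + 8δ^3/(1−δ); cooperation value: 18/(1−δ).
IC: 18 ≥ 32(1−δ^3) + 8δ^3 = 32 − 24δ^3.
So δ^3 ≥ 14/24 = 7/12, giving δ ≥ (7/12)^(1/3) ≈ 0.836.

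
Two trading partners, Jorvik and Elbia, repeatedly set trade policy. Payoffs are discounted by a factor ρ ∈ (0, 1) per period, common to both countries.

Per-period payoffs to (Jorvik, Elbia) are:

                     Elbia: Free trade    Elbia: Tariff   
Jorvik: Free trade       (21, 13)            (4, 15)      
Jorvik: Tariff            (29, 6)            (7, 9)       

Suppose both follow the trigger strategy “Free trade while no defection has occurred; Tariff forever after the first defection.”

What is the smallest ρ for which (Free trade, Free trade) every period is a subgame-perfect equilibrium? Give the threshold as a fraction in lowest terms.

4/11

Jorvik: cooperation gives 21 each period; deviation gives 29 once then 7 forever.
  21/(1−ρ) ≥ 29 + 7ρ/(1−ρ) ⇒ ρ ≥ 8/22 = 4/11.
Elbia: cooperation gives 13 each period; deviation gives 15 once then 9 forever.
  ρ ≥ 2/6 = 1/3.
Both must hold, so the binding constraint is Jorvik's: ρ ≥ 4/11.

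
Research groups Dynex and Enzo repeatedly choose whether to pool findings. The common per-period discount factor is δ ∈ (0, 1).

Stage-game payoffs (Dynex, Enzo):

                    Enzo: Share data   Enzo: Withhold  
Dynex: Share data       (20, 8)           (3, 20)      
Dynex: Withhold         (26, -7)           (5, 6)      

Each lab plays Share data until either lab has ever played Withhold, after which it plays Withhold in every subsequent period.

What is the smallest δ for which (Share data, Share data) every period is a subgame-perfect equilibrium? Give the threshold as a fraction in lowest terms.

6/7

Dynex: cooperation gives 20 each period; deviation gives 26 once then 5 forever.
  20/(1−δ) ≥ 26 + 5δ/(1−δ) ⇒ δ ≥ 6/21 = 2/7.
Enzo: cooperation gives 8 each period; deviation gives 20 once then 6 forever.
  δ ≥ 12/14 = 6/7.
Both must hold, so the binding constraint is Enzo's: δ ≥ 6/7.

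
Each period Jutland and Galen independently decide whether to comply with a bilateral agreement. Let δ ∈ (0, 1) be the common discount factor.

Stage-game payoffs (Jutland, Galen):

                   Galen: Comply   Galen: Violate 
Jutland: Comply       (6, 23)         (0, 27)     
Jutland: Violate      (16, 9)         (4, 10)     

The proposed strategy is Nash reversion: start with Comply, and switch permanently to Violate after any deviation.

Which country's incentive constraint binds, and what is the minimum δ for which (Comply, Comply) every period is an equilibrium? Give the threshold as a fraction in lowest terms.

Jutland; δ ≥ 5/6

For Jutland: deviation gain 16−6 = 10, per-period punishment loss 6−4 = 2. IC gives δ ≥ 10/12 = 5/6.
For Galen: gain 4, loss 13 per period, so δ ≥ 4/17.
The tighter constraint is Jutland's, so cooperation needs δ ≥ 5/6.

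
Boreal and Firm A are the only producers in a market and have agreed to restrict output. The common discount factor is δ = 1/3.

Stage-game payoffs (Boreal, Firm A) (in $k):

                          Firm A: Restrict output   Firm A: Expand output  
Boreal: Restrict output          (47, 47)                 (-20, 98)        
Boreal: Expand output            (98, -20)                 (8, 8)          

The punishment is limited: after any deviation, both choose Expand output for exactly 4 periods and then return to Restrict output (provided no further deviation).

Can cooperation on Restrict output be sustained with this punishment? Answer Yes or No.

Comparing payoff streams over the 5 periods until play realigns: cooperate → 47(1+δ+…+δ^4); deviate → 98 + 8(δ+…+δ^4).
Cooperation is sustained iff (47−8)(δ+…+δ^4) ≥ 98−47.
δ+…+δ^4 = 1/3·(1−(1/3)^4)/(1−1/3) = 0.4938, and (98−47)/(47−8) = 1.3077.
0.4938 < 1.3077, so cooperation is not sustainable.

No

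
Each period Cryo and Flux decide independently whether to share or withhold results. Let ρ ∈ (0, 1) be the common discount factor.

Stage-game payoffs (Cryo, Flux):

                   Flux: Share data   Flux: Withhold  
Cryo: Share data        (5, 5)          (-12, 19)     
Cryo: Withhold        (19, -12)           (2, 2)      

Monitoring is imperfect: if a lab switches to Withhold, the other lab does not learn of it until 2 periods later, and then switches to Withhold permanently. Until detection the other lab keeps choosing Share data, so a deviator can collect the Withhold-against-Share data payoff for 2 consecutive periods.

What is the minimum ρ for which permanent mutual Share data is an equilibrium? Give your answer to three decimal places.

0.907

Deviating for the 2 undetected periods gains 19−5 = 14 per period over cooperation, then loses 5−2 = 3 per period forever once punishment starts.
Gain: 14(1 + ρ + … + ρ^1); loss: 3·ρ^2/(1−ρ).
No profitable deviation ⇔ 14(1−ρ^2) ≤ 3·ρ^2, i.e. ρ^2 ≥ 14/(14+3) = 14/17.
Hence ρ ≥ (14/17)^(1/2) ≈ 0.907.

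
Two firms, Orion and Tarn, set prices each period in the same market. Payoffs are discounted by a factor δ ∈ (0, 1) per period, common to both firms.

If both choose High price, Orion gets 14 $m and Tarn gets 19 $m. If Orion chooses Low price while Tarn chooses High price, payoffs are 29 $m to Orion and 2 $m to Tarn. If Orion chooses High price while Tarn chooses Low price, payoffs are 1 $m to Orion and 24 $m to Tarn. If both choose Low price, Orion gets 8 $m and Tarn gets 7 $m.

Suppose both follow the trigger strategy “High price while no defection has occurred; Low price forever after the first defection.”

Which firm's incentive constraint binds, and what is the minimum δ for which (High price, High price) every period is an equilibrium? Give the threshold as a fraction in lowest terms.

Orion's threshold: (29−14)/(29−8) = 5/7.
Tarn's threshold: (24−19)/(24−7) = 5/17.
5/7 > 5/17, so Orion binds and δ* = 5/7.

Orion; δ ≥ 5/7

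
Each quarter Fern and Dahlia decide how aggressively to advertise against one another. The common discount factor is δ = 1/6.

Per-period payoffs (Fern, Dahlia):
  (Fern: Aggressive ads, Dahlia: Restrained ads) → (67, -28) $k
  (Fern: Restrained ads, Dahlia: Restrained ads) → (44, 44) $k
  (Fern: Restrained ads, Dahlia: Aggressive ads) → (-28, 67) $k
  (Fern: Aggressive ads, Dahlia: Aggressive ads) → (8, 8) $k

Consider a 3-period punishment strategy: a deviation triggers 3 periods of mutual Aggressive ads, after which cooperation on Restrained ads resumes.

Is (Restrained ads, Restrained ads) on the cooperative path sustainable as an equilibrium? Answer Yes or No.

IC: δ+…+δ^3 ≥ (67−44)/(44−8) = 23/36.
At δ = 1/6: partial sum = 0.1991 < 0.6389. Cooperation not sustainable.

No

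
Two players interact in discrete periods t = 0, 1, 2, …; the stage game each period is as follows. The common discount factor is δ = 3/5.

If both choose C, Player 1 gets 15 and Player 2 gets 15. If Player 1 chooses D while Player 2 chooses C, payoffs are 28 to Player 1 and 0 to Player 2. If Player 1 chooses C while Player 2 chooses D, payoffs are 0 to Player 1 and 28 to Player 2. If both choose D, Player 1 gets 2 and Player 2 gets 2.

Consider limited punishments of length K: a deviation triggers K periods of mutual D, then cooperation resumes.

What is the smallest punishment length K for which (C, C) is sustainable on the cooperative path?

No profitable deviation requires (15−2)(δ+…+δ^K) ≥ 28−15, i.e. δ+…+δ^K ≥ 1 ≈ 1.0000.
With δ = 3/5, the partial sums are K=1: 0.6000, K=2: 0.9600, K=3: 1.1760.
K = 3 is the first length at which the sum reaches 1.0000.

3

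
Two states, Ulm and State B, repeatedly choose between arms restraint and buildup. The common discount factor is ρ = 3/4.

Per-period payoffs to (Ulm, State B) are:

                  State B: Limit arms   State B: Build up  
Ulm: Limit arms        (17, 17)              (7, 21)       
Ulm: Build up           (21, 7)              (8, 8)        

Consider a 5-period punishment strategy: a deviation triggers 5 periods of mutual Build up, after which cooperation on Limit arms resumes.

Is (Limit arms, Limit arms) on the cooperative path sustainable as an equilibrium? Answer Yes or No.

Comparing payoff streams over the 6 periods until play realigns: cooperate → 17(1+ρ+…+ρ^5); deviate → 21 + 8(ρ+…+ρ^5).
Cooperation is sustained iff (17−8)(ρ+…+ρ^5) ≥ 21−17.
ρ+…+ρ^5 = 3/4·(1−(3/4)^5)/(1−3/4) = 2.2881, and (21−17)/(17−8) = 0.4444.
2.2881 ≥ 0.4444, so cooperation is sustainable.

Yes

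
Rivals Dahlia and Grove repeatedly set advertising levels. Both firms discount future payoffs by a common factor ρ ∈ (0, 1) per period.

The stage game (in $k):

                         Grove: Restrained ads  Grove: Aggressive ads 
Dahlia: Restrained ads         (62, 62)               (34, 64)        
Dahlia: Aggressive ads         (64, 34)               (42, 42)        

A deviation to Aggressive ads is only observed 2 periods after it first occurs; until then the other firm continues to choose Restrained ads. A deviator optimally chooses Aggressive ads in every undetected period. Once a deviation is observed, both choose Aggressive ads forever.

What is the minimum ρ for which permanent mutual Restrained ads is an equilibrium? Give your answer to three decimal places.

A deviator earns 64 for 2 periods, then 42 forever; cooperating earns 62 forever. Multiplying the IC by (1−ρ):
62 ≥ 64(1−ρ^2) + 42ρ^2, so 22·ρ^2 ≥ 2 and ρ^2 ≥ 1/11.
ρ ≥ (1/11)^(1/2) ≈ 0.302.

0.302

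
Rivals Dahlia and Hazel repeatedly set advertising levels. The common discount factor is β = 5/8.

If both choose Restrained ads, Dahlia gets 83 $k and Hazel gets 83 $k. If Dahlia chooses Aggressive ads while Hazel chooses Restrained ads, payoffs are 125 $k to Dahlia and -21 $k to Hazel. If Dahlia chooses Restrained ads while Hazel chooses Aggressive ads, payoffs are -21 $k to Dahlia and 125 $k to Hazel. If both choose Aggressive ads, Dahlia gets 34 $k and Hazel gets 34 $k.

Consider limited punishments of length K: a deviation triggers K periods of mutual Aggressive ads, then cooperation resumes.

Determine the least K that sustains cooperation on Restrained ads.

Need Σ_{k=1}^{K} β^k ≥ (125−83)/(83−34) = 0.8571 at β = 5/8.
At K = 1 the sum is 0.6250 < 0.8571; at K = 2 it is 1.0156 ≥ 0.8571.
So the minimum punishment length is K = 2.

2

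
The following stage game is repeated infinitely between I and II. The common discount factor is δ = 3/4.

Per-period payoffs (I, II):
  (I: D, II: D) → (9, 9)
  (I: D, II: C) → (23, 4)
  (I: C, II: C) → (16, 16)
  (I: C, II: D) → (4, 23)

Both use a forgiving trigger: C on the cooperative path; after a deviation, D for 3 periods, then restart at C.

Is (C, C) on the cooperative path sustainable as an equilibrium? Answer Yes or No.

Yes

A one-shot deviation gives 23 now, then 9 for 3 periods, then back to 16.
Gain from deviating: (23−16) today; loss: (16−9) in each of the next 3 periods.
No-deviation condition: (16−9)(δ+…+δ^3) ≥ 23−16, i.e. δ+…+δ^3 ≥ 1.
At δ = 3/4: δ+…+δ^3 = 1.7344 ≥ 1.0000.
So cooperation is sustainable.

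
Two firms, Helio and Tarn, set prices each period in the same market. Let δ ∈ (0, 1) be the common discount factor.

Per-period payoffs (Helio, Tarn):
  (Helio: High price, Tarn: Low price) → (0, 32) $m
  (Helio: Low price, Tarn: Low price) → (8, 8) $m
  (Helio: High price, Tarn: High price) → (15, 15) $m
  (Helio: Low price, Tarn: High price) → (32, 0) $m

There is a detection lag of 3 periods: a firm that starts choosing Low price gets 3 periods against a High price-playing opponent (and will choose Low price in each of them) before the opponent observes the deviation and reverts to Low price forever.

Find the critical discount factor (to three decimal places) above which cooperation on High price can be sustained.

0.891

Deviating for the 3 undetected periods gains 32−15 = 17 per period over cooperation, then loses 15−8 = 7 per period forever once punishment starts.
Gain: 17(1 + δ + … + δ^2); loss: 7·δ^3/(1−δ).
No profitable deviation ⇔ 17(1−δ^3) ≤ 7·δ^3, i.e. δ^3 ≥ 17/(17+7) = 17/24.
Hence δ ≥ (17/24)^(1/3) ≈ 0.891.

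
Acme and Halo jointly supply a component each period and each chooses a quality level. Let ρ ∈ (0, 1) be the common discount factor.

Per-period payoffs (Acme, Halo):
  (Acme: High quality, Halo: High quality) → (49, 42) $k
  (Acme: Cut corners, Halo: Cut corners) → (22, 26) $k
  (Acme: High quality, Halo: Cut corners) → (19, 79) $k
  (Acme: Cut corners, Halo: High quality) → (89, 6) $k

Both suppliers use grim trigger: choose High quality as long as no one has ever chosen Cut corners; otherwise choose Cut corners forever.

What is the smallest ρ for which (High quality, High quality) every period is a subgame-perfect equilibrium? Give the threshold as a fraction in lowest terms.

37/53

Acme: cooperation gives 49 each period; deviation gives 89 once then 22 forever.
  49/(1−ρ) ≥ 89 + 22ρ/(1−ρ) ⇒ ρ ≥ 40/67.
Halo: cooperation gives 42 each period; deviation gives 79 once then 26 forever.
  ρ ≥ 37/53.
Both must hold, so the binding constraint is Halo's: ρ ≥ 37/53.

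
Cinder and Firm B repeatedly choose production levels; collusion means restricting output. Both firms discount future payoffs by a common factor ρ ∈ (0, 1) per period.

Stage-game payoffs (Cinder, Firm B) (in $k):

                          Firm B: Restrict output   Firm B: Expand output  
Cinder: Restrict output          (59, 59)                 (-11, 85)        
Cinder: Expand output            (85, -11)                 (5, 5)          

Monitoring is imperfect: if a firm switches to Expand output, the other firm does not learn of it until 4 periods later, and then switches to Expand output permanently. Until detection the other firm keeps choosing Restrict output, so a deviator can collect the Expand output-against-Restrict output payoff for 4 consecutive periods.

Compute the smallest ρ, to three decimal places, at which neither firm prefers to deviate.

0.755

A deviator earns 85 for 4 periods, then 5 forever; cooperating earns 59 forever. Multiplying the IC by (1−ρ):
59 ≥ 85(1−ρ^4) + 5ρ^4, so 80·ρ^4 ≥ 26 and ρ^4 ≥ 13/40.
ρ ≥ (13/40)^(1/4) ≈ 0.755.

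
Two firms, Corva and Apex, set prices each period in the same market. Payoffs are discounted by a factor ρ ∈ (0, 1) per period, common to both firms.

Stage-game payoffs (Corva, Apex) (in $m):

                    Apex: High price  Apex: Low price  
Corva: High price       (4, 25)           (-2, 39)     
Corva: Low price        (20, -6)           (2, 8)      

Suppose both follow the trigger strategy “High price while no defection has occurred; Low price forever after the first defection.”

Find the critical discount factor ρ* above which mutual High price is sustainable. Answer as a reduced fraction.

8/9

For Corva: deviation gain 20−4 = 16, per-period punishment loss 4−2 = 2. IC gives ρ ≥ 16/18 = 8/9.
For Apex: gain 14, loss 17 per period, so ρ ≥ 14/31.
The tighter constraint is Corva's, so cooperation needs ρ ≥ 8/9.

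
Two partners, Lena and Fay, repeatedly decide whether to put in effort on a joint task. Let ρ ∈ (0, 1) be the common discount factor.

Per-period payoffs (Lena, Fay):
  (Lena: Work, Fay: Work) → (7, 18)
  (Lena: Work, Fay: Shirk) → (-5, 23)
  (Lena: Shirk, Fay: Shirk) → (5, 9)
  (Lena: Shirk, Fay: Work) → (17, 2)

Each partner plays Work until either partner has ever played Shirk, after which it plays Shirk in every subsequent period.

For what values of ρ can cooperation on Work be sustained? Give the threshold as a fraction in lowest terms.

For Lena: deviation gain 17−7 = 10, per-period punishment loss 7−5 = 2. IC gives ρ ≥ 10/12 = 5/6.
For Fay: gain 5, loss 9 per period, so ρ ≥ 5/14.
The tighter constraint is Lena's, so cooperation needs ρ ≥ 5/6.

5/6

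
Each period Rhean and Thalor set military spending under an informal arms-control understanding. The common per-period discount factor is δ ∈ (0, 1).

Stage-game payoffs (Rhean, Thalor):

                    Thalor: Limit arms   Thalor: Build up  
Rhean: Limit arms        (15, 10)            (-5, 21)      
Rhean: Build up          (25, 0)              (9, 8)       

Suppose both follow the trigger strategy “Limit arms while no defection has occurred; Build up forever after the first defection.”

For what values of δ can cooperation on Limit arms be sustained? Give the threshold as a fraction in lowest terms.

11/13

For Rhean: deviation gain 25−15 = 10, per-period punishment loss 15−9 = 6. IC gives δ ≥ 10/16 = 5/8.
For Thalor: gain 11, loss 2 per period, so δ ≥ 11/13.
The tighter constraint is Thalor's, so cooperation needs δ ≥ 11/13.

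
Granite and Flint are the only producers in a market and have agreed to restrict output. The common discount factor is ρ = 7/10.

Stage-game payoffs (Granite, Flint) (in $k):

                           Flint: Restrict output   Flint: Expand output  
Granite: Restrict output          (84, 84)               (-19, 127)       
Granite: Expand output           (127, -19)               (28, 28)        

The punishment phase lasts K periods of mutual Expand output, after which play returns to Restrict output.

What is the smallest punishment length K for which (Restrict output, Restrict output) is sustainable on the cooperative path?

2

IC: ρ(1−ρ^K)/(1−ρ) ≥ (127−84)/(84−28) = 43/56.
With ρ = 7/10: need 1 − ρ^K ≥ 43/56·(1−7/10)/(7/10), i.e. ρ^K ≤ 0.6709.
Since (7/10)^1 = 0.7000 and (7/10)^2 = 0.4900, the smallest such K is 2.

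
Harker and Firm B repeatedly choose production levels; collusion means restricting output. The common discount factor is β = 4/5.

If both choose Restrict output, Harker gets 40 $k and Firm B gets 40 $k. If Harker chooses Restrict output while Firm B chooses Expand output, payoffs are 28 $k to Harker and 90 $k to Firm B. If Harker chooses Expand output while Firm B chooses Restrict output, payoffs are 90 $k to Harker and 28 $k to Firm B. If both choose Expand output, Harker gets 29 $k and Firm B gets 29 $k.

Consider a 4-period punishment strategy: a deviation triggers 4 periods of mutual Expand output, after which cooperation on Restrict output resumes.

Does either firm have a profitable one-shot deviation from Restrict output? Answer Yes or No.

IC: β+…+β^4 ≥ (90−40)/(40−29) = 50/11.
At β = 4/5: partial sum = 2.3616 < 4.5455. Cooperation not sustainable.

Yes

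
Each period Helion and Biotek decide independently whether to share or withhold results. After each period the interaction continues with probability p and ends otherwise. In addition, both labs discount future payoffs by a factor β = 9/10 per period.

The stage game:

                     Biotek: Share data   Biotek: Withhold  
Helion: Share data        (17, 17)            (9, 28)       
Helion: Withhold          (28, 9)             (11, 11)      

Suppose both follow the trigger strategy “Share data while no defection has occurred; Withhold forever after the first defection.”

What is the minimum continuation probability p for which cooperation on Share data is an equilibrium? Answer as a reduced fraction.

110/153

Expected continuation weight on next period's payoff is β·p = 9/10·p, which plays the role of the discount factor.
Cooperation requires 9/10·p ≥ (28−17)/(28−11) = 11/17, hence p ≥ 110/153.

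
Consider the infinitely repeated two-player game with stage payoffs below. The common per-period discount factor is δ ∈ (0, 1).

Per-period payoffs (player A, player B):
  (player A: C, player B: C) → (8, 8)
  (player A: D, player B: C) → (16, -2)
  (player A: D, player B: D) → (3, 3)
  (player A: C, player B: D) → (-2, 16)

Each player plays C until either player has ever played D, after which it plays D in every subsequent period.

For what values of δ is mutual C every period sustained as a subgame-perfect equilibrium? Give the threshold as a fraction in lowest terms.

Cooperation forever yields 8 each period: 8/(1−δ).
Deviating yields 16 once, then 3 forever: 16 + 3δ/(1−δ).
No profitable deviation requires 8/(1−δ) ≥ 16 + 3δ/(1−δ).
Multiplying by (1−δ): 8 ≥ 16(1−δ) + 3δ = 16 − 13δ.
So 13δ ≥ 8, i.e. δ ≥ 8/13.

8/13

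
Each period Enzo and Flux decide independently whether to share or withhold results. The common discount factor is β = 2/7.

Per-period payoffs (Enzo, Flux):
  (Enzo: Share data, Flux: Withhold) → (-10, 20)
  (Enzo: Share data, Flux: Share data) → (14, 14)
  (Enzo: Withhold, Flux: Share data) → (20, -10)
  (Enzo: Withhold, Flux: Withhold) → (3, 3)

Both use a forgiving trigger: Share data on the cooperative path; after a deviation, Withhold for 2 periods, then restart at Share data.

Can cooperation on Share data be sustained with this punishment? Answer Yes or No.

IC: β+…+β^2 ≥ (20−14)/(14−3) = 6/11.
At β = 2/7: partial sum = 0.3673 < 0.5455. Cooperation not sustainable.

No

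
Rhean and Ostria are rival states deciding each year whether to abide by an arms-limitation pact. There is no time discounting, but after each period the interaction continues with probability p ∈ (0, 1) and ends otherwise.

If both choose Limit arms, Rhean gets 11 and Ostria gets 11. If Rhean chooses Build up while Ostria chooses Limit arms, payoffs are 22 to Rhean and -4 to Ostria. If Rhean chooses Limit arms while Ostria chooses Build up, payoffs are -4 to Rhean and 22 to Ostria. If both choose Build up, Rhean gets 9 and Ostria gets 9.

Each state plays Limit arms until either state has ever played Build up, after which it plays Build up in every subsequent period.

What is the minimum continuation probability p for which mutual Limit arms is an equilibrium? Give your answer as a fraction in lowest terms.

11/13

Expected cooperation value is 11 + p·11 + p²·11 + … = 11/(1−p); deviation gives 22 + p·9/(1−p).
11 ≥ 22(1−p) + 9p ⇒ 13p ≥ 11 ⇒ p ≥ 11/13.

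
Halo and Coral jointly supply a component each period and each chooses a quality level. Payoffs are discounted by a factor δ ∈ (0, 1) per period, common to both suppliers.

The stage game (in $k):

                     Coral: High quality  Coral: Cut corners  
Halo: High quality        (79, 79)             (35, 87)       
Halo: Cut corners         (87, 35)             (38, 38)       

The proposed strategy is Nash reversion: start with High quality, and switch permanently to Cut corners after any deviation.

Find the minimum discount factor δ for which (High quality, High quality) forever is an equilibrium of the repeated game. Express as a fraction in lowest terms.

8/49

Under grim trigger the critical discount factor is (T−C)/(T−P) with T = 87, C = 79, P = 38.
δ* = (87−79)/(87−38) = 8/49.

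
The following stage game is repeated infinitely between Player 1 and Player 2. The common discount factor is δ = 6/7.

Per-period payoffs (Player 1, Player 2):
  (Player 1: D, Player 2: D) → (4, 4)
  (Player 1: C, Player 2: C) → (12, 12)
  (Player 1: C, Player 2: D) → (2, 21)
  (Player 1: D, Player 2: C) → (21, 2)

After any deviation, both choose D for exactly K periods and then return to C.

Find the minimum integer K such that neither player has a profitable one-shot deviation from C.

Need Σ_{k=1}^{K} δ^k ≥ (21−12)/(12−4) = 1.1250 at δ = 6/7.
At K = 1 the sum is 0.8571 < 1.1250; at K = 2 it is 1.5918 ≥ 1.1250.
So the minimum punishment length is K = 2.

2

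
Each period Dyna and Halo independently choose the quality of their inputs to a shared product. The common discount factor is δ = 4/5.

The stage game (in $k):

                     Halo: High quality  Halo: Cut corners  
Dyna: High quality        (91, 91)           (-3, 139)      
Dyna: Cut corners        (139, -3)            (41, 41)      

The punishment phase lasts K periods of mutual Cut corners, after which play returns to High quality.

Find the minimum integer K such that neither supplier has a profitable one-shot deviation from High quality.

Need Σ_{k=1}^{K} δ^k ≥ (139−91)/(91−41) = 0.9600 at δ = 4/5.
At K = 1 the sum is 0.8000 < 0.9600; at K = 2 it is 1.4400 ≥ 0.9600.
So the minimum punishment length is K = 2.

2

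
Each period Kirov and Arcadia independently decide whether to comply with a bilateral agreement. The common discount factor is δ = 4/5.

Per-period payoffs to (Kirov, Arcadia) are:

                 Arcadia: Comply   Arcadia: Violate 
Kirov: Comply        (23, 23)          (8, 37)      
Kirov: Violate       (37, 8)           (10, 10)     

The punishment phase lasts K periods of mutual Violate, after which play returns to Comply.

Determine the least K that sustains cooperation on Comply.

2

IC: δ(1−δ^K)/(1−δ) ≥ (37−23)/(23−10) = 14/13.
With δ = 4/5: need 1 − δ^K ≥ 14/13·(1−4/5)/(4/5), i.e. δ^K ≤ 0.7308.
Since (4/5)^1 = 0.8000 and (4/5)^2 = 0.6400, the smallest such K is 2.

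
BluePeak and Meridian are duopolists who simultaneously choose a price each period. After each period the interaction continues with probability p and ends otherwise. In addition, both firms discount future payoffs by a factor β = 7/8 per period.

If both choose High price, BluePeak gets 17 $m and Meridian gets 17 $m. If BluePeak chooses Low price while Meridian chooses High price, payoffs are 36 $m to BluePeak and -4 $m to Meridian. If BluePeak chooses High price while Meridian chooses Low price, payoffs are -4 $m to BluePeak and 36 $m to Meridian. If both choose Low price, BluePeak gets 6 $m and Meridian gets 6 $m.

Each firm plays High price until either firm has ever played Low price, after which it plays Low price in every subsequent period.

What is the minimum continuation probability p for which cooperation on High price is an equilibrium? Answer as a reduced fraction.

76/105

With continuation probability p and discount β, the effective per-period discount factor is βp.
Grim-trigger IC: βp ≥ (36−17)/(36−6) = 19/30.
So p ≥ (19/30)/(7/8) = 76/105.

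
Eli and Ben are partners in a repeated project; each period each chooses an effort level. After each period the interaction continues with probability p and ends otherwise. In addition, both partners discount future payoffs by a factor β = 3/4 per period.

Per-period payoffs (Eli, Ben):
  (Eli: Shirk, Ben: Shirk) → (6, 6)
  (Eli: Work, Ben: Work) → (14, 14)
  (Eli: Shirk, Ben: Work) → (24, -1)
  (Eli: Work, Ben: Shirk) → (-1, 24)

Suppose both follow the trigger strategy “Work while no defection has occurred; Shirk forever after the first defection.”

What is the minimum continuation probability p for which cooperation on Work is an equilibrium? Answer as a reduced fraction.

Expected continuation weight on next period's payoff is β·p = 3/4·p, which plays the role of the discount factor.
Cooperation requires 3/4·p ≥ (24−14)/(24−6) = 5/9, hence p ≥ 20/27.

20/27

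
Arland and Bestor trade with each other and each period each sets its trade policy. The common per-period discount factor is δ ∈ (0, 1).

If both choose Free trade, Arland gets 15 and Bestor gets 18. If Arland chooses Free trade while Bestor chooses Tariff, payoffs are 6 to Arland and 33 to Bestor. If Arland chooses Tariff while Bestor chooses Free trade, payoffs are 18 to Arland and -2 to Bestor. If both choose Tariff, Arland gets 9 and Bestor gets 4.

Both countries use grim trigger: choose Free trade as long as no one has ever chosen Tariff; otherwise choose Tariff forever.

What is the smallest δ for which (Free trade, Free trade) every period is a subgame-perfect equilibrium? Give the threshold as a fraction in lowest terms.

Arland: cooperation gives 15 each period; deviation gives 18 once then 9 forever.
  15/(1−δ) ≥ 18 + 9δ/(1−δ) ⇒ δ ≥ 3/9 = 1/3.
Bestor: cooperation gives 18 each period; deviation gives 33 once then 4 forever.
  δ ≥ 15/29.
Both must hold, so the binding constraint is Bestor's: δ ≥ 15/29.

15/29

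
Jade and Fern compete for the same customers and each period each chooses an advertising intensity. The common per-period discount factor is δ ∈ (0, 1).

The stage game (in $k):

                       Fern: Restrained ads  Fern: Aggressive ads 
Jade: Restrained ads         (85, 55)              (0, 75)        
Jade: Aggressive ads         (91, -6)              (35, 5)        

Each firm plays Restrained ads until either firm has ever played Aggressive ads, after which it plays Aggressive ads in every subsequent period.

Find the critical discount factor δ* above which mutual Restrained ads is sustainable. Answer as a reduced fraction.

2/7

Jade: cooperation gives 85 each period; deviation gives 91 once then 35 forever.
  85/(1−δ) ≥ 91 + 35δ/(1−δ) ⇒ δ ≥ 6/56 = 3/28.
Fern: cooperation gives 55 each period; deviation gives 75 once then 5 forever.
  δ ≥ 20/70 = 2/7.
Both must hold, so the binding constraint is Fern's: δ ≥ 2/7.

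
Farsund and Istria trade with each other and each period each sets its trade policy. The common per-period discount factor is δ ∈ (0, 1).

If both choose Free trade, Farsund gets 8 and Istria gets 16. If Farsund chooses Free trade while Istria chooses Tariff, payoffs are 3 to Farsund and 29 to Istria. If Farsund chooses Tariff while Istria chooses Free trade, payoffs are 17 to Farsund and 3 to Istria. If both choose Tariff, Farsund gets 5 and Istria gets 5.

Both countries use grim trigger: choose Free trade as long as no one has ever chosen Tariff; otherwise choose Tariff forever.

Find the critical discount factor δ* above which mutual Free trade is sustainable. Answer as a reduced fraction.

3/4

For Farsund: deviation gain 17−8 = 9, per-period punishment loss 8−5 = 3. IC gives δ ≥ 9/12 = 3/4.
For Istria: gain 13, loss 11 per period, so δ ≥ 13/24.
The tighter constraint is Farsund's, so cooperation needs δ ≥ 3/4.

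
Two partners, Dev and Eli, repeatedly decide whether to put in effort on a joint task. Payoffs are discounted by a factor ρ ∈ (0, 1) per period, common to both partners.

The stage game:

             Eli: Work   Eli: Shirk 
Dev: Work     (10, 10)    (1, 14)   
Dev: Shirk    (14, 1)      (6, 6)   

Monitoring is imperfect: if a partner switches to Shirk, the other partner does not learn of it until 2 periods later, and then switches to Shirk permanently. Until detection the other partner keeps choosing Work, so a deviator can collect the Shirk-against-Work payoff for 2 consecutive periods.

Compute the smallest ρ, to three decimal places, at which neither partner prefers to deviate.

Deviating for the 2 undetected periods gains 14−10 = 4 per period over cooperation, then loses 10−6 = 4 per period forever once punishment starts.
Gain: 4(1 + ρ + … + ρ^1); loss: 4·ρ^2/(1−ρ).
No profitable deviation ⇔ 4(1−ρ^2) ≤ 4·ρ^2, i.e. ρ^2 ≥ 4/(4+4) = 1/2.
Hence ρ ≥ (1/2)^(1/2) ≈ 0.707.

0.707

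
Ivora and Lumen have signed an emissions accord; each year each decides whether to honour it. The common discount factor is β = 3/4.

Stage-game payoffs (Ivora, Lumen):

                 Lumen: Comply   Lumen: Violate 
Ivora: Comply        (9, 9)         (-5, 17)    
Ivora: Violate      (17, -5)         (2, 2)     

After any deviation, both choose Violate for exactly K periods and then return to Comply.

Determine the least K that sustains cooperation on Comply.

2

IC: β(1−β^K)/(1−β) ≥ (17−9)/(9−2) = 8/7.
With β = 3/4: need 1 − β^K ≥ 8/7·(1−3/4)/(3/4), i.e. β^K ≤ 0.6190.
Since (3/4)^1 = 0.7500 and (3/4)^2 = 0.5625, the smallest such K is 2.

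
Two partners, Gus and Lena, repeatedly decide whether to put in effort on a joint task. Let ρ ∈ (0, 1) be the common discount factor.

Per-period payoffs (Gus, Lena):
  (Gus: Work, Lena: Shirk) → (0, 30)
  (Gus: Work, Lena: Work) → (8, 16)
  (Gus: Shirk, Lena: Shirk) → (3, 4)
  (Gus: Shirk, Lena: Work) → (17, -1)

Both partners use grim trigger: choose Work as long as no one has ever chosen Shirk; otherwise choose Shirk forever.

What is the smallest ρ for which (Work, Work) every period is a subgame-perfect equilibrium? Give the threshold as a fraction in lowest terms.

Gus's threshold: (17−8)/(17−3) = 9/14.
Lena's threshold: (30−16)/(30−4) = 7/13.
9/14 > 7/13, so Gus binds and ρ* = 9/14.

9/14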